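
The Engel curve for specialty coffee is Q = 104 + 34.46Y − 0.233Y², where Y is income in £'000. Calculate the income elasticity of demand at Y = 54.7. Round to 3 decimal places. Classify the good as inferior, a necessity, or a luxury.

At Y = 54.7: Q = 1291.8050.
dQ/dY = 34.46 − 0.466Y = 8.96980.
η = (dQ/dY)·(Y/Q) = 8.96980 × (54.7/1291.8050) = 0.380.
0 < η < 1 ⇒ necessity.

0.380 (necessity)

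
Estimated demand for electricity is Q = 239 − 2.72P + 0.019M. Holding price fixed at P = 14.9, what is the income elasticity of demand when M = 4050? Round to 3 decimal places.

0.279

At P = 14.9, M = 4050: Q = 275.422.
Holding P constant, ∂Q/∂M = 0.019.
η_M = (∂Q/∂M)·(M/Q) = 0.019 × (4050/275.422) = 0.279.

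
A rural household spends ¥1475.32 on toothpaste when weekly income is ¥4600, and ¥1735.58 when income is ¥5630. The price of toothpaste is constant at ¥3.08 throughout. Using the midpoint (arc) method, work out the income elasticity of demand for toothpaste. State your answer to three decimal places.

0.805

With a constant price, Q₁ = 1475.32/3.08 = 479.000 and Q₂ = 1735.58/3.08 = 563.500 (equivalently, work directly with expenditure since P cancels).
Midpoint %ΔQ = (1735.58 − 1475.32)/1605.45 = 0.16211; midpoint %ΔI = (5630 − 4600)/5115 = 0.20137.
η = 0.16211 / 0.20137 = 0.805.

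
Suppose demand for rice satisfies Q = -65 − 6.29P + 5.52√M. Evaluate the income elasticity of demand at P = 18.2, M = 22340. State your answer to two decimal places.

At P = 18.2, M = 22340: Q = 645.573.
Holding P constant, ∂Q/∂M = 5.52/(2√M) = 0.0184658.
η_M = (∂Q/∂M)·(M/Q) = 0.0184658 × (22340/645.573) = 0.64.

0.64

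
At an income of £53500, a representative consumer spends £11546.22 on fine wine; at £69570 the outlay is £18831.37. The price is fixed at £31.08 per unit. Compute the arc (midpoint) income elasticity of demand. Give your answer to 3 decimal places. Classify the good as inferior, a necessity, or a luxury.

1.837 (luxury)

With a constant price, Q₁ = 11546.22/31.08 = 371.500 and Q₂ = 18831.37/31.08 = 605.900 (equivalently, work directly with expenditure since P cancels).
Midpoint %ΔQ = (18831.37 − 11546.22)/15188.79 = 0.47964; midpoint %ΔI = (69570 − 53500)/61535 = 0.26115.
η = 0.47964 / 0.26115 = 1.837.
η > 1 ⇒ luxury.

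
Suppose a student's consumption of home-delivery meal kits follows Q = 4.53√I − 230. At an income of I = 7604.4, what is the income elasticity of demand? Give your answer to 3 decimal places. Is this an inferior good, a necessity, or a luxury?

1.197 (luxury)

At I = 7604.4: Q = 165.031.
dQ/dI = 4.53/(2√I) = 0.0259738 at this income.
η = (dQ/dI)·(I/Q) = 0.0259738 × (7604.4/165.031) = 1.197.
Since η > 1, the good is a luxury.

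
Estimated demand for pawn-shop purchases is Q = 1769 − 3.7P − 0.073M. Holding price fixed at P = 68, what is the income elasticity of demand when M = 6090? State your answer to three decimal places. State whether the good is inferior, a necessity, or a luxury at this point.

-0.414 (inferior good)

At P = 68, M = 6090: Q = 1072.830.
Holding P constant, ∂Q/∂M = −0.073.
η_M = (∂Q/∂M)·(M/Q) = -0.073 × (6090/1072.830) = -0.414.
Since η < 0, this is an inferior good.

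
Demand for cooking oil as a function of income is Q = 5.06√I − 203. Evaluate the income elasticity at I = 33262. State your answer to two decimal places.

0.64

At I = 33262: Q = 719.836.
dQ/dI = 5.06/(2√I) = 0.0138722 at this income.
η = (dQ/dI)·(I/Q) = 0.0138722 × (33262/719.836) = 0.64.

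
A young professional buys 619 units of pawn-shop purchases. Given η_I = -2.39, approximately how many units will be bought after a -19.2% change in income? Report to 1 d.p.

%ΔQ ≈ η × %ΔI = -2.39 × (-19.2%) = 45.888%.
New Q ≈ 619 × (1 + 0.45888) = 903.0.

903.0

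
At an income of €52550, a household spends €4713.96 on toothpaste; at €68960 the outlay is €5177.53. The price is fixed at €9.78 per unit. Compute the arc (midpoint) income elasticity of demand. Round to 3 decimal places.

0.347

With a constant price, Q₁ = 4713.96/9.78 = 482.000 and Q₂ = 5177.53/9.78 = 529.400 (equivalently, work directly with expenditure since P cancels).
Midpoint %ΔQ = (5177.53 − 4713.96)/4945.75 = 0.09373; midpoint %ΔI = (68960 − 52550)/60755 = 0.27010.
η = 0.09373 / 0.27010 = 0.347.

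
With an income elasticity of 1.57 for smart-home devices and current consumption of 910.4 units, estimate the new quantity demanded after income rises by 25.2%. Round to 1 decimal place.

1270.6

%ΔQ ≈ η × %ΔI = 1.57 × 25.2% = 39.564%.
New Q ≈ 910.4 × (1 + 0.39564) = 1270.6.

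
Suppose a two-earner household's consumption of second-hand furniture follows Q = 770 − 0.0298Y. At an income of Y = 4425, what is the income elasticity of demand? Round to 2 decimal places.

-0.21

At Y = 4425: Q = 638.135.
dQ/dY = −0.0298.
η = (dQ/dY)·(Y/Q) = -0.0298 × (4425/638.135) = -0.21.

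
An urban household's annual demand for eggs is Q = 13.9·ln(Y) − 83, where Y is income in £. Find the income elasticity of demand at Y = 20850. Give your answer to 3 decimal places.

0.252

At Y = 20850: Q = 55.237.
dQ/dY = 13.9/Y = 0.000666667 at this income.
η = (dQ/dY)·(Y/Q) = 0.000666667 × (20850/55.237) = 0.252.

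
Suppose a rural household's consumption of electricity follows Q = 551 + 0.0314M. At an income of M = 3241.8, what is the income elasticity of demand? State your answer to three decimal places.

At M = 3241.8: Q = 652.793.
dQ/dM = 0.0314.
η = (dQ/dM)·(M/Q) = 0.0314 × (3241.8/652.793) = 0.156.

0.156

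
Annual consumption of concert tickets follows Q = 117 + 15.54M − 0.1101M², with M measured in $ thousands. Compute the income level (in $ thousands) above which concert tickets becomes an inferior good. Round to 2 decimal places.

70.57

dQ/dM = 15.54 − 0.2202M.
The good is inferior where dQ/dM < 0. Setting dQ/dM = 0 gives M = 15.54 / 0.2202 = 70.57.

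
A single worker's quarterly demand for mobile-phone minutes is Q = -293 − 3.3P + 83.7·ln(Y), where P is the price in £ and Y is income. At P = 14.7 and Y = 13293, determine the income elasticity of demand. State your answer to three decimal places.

At P = 14.7, Y = 13293: Q = 453.221.
Holding P constant, ∂Q/∂Y = 83.7/Y = 0.00629655.
η_Y = (∂Q/∂Y)·(Y/Q) = 0.00629655 × (13293/453.221) = 0.185.

0.185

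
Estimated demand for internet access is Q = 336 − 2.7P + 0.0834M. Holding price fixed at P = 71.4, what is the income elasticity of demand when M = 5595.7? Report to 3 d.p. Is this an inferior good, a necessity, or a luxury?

At P = 71.4, M = 5595.7: Q = 609.901.
Holding P constant, ∂Q/∂M = 0.0834.
η_M = (∂Q/∂M)·(M/Q) = 0.0834 × (5595.7/609.901) = 0.765.
Since 0 < η < 1, this is a necessity.

0.765 (necessity)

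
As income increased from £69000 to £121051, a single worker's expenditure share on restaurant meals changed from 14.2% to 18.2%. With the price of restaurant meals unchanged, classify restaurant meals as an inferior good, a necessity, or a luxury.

The budget share rises as income rises, so η > 1.

luxury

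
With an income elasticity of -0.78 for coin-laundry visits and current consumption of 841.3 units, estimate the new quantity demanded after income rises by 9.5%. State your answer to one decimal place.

779.0

%ΔQ ≈ η × %ΔI = -0.78 × 9.5% = -7.41%.
New Q ≈ 841.3 × (1 − 0.0741) = 779.0.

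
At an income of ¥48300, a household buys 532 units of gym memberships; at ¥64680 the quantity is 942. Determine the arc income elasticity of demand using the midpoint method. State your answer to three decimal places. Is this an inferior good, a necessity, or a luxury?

1.919 (luxury)

ΔQ = 942 − 532 = 410; midpoint Q̄ = (532 + 942)/2 = 737.
ΔI = 64680 − 48300 = 16380; midpoint Ī = (48300 + 64680)/2 = 56490.
η = (ΔQ/Q̄) ÷ (ΔI/Ī) = (410/737) ÷ (16380/56490) = 1.919.
η > 1 ⇒ luxury.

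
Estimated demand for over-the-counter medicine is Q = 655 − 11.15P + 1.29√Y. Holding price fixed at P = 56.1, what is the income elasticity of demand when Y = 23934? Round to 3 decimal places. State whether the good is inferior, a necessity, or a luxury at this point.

At P = 56.1, Y = 23934: Q = 229.056.
Holding P constant, ∂Q/∂Y = 1.29/(2√Y) = 0.00416919.
η_Y = (∂Q/∂Y)·(Y/Q) = 0.00416919 × (23934/229.056) = 0.436.
Since 0 < η < 1, this is a necessity.

0.436 (necessity)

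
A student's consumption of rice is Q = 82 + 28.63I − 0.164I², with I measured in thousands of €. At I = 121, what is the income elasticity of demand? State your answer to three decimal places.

-1.168

At I = 121: Q = 1145.1060.
dQ/dI = 28.63 − 0.328I = -11.05800.
η = (dQ/dI)·(I/Q) = -11.05800 × (121/1145.1060) = -1.168.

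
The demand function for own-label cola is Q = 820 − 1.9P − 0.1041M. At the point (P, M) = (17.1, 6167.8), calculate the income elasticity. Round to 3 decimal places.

At P = 17.1, M = 6167.8: Q = 145.442.
Holding P constant, ∂Q/∂M = −0.1041.
η_M = (∂Q/∂M)·(M/Q) = -0.1041 × (6167.8/145.442) = -4.415.

-4.415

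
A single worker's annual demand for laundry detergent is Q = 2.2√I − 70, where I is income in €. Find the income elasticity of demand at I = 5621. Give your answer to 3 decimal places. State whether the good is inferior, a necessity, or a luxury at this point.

At I = 5621: Q = 94.941.
dQ/dI = 2.2/(2√I) = 0.0146719 at this income.
η = (dQ/dI)·(I/Q) = 0.0146719 × (5621/94.941) = 0.869.
Since 0 < η < 1, the good is a necessity.

0.869 (necessity)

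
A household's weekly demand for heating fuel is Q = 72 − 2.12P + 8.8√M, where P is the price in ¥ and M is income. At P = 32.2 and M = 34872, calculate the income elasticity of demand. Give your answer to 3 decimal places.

At P = 32.2, M = 34872: Q = 1647.052.
Holding P constant, ∂Q/∂M = 8.8/(2√M) = 0.0235621.
η_M = (∂Q/∂M)·(M/Q) = 0.0235621 × (34872/1647.052) = 0.499.

0.499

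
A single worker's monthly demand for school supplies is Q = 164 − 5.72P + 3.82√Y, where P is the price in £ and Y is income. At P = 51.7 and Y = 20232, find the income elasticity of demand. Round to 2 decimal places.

At P = 51.7, Y = 20232: Q = 411.630.
Holding P constant, ∂Q/∂Y = 3.82/(2√Y) = 0.0134281.
η_Y = (∂Q/∂Y)·(Y/Q) = 0.0134281 × (20232/411.630) = 0.66.

0.66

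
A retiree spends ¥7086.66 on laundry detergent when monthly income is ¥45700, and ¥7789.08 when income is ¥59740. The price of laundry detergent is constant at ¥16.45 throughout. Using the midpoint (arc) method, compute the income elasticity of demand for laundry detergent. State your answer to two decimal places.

0.35

With a constant price, Q₁ = 7086.66/16.45 = 430.800 and Q₂ = 7789.08/16.45 = 473.500 (equivalently, work directly with expenditure since P cancels).
Midpoint %ΔQ = (7789.08 − 7086.66)/7437.87 = 0.09444; midpoint %ΔI = (59740 − 45700)/52720 = 0.26631.
η = 0.09444 / 0.26631 = 0.35.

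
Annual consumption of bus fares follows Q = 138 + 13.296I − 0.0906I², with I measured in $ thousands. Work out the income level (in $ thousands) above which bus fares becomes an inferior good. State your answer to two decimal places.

73.38

dQ/dI = 13.296 − 0.1812I.
The good is inferior where dQ/dI < 0. Setting dQ/dI = 0 gives I = 13.296 / 0.1812 = 73.38.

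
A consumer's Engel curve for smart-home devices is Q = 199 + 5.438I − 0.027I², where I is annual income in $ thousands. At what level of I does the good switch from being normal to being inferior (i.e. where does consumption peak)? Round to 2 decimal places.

dQ/dI = 5.438 − 0.054I.
The good is inferior where dQ/dI < 0. Setting dQ/dI = 0 gives I = 5.438 / 0.054 = 100.70.

100.70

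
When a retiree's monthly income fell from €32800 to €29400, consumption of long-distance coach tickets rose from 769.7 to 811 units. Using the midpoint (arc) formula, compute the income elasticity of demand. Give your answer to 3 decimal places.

ΔQ = 811 − 769.7 = 41.3; midpoint Q̄ = (769.7 + 811)/2 = 790.35.
ΔI = 29400 − 32800 = -3400; midpoint Ī = (32800 + 29400)/2 = 31100.
η = (ΔQ/Q̄) ÷ (ΔI/Ī) = (41.3/790.35) ÷ (-3400/31100) = -0.478.

-0.478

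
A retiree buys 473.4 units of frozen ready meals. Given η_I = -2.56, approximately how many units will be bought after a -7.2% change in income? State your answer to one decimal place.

560.7

%ΔQ ≈ η × %ΔI = -2.56 × (-7.2%) = 18.432%.
New Q ≈ 473.4 × (1 + 0.18432) = 560.7.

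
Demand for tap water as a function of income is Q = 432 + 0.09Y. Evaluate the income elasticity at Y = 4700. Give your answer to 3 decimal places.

0.495

At Y = 4700: Q = 855.000.
dQ/dY = 0.09.
η = (dQ/dY)·(Y/Q) = 0.09 × (4700/855.000) = 0.495.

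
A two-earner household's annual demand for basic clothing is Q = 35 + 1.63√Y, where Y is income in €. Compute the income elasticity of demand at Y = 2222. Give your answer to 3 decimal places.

At Y = 2222: Q = 111.835.
dQ/dY = 1.63/(2√Y) = 0.0172896 at this income.
η = (dQ/dY)·(Y/Q) = 0.0172896 × (2222/111.835) = 0.344.

0.344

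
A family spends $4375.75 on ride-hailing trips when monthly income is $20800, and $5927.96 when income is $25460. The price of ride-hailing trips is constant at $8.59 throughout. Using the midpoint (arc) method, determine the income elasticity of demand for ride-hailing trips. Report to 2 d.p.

1.50

With a constant price, Q₁ = 4375.75/8.59 = 509.400 and Q₂ = 5927.96/8.59 = 690.100 (equivalently, work directly with expenditure since P cancels).
Midpoint %ΔQ = (5927.96 − 4375.75)/5151.85 = 0.30129; midpoint %ΔI = (25460 − 20800)/23130 = 0.20147.
η = 0.30129 / 0.20147 = 1.50.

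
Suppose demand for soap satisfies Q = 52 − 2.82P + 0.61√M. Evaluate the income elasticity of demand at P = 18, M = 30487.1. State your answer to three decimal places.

At P = 18, M = 30487.1: Q = 107.749.
Holding P constant, ∂Q/∂M = 0.61/(2√M) = 0.00174679.
η_M = (∂Q/∂M)·(M/Q) = 0.00174679 × (30487.1/107.749) = 0.494.

0.494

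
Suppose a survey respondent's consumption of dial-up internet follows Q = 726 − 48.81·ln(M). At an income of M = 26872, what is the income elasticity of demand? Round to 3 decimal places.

At M = 26872: Q = 228.195.
dQ/dM = -48.81/M = -0.00181639 at this income.
η = (dQ/dM)·(M/Q) = -0.00181639 × (26872/228.195) = -0.214.

-0.214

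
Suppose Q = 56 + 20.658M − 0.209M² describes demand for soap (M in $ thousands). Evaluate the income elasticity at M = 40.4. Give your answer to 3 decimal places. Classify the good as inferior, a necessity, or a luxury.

At M = 40.4: Q = 549.4618.
dQ/dM = 20.658 − 0.418M = 3.77080.
η = (dQ/dM)·(M/Q) = 3.77080 × (40.4/549.4618) = 0.277.
0 < η < 1 ⇒ necessity.

0.277 (necessity)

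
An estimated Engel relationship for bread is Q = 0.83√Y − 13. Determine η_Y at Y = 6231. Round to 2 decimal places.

At Y = 6231: Q = 52.517.
dQ/dY = 0.83/(2√Y) = 0.00525738 at this income.
η = (dQ/dY)·(Y/Q) = 0.00525738 × (6231/52.517) = 0.62.

0.62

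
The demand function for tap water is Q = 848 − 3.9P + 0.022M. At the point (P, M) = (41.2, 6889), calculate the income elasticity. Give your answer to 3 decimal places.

0.181

At P = 41.2, M = 6889: Q = 838.878.
Holding P constant, ∂Q/∂M = 0.022.
η_M = (∂Q/∂M)·(M/Q) = 0.022 × (6889/838.878) = 0.181.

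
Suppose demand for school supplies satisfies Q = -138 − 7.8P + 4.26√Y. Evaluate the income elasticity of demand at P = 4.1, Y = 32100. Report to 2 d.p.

0.64

At P = 4.1, Y = 32100: Q = 593.262.
Holding P constant, ∂Q/∂Y = 4.26/(2√Y) = 0.0118885.
η_Y = (∂Q/∂Y)·(Y/Q) = 0.0118885 × (32100/593.262) = 0.64.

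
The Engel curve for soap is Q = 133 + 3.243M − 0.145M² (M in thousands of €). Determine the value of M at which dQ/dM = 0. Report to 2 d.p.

11.18

dQ/dM = 3.243 − 0.29M.
The good is inferior where dQ/dM < 0. Setting dQ/dM = 0 gives M = 3.243 / 0.29 = 11.18.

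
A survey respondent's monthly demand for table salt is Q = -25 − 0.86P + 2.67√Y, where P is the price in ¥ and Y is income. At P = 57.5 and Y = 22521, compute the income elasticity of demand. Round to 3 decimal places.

At P = 57.5, Y = 22521: Q = 326.237.
Holding P constant, ∂Q/∂Y = 2.67/(2√Y) = 0.00889585.
η_Y = (∂Q/∂Y)·(Y/Q) = 0.00889585 × (22521/326.237) = 0.614.

0.614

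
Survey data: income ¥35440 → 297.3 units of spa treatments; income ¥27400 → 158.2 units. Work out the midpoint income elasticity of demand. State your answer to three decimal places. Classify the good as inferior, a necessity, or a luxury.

ΔQ = 158.2 − 297.3 = -139.1; midpoint Q̄ = (297.3 + 158.2)/2 = 227.75.
ΔI = 27400 − 35440 = -8040; midpoint Ī = (35440 + 27400)/2 = 31420.
η = (ΔQ/Q̄) ÷ (ΔI/Ī) = (-139.1/227.75) ÷ (-8040/31420) = 2.387.
η > 1 ⇒ luxury.

2.387 (luxury)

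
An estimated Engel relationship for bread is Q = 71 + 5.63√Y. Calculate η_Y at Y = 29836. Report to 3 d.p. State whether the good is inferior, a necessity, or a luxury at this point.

0.466 (necessity)

At Y = 29836: Q = 1043.476.
dQ/dY = 5.63/(2√Y) = 0.016297 at this income.
η = (dQ/dY)·(Y/Q) = 0.016297 × (29836/1043.476) = 0.466.
Since 0 < η < 1, the good is a necessity.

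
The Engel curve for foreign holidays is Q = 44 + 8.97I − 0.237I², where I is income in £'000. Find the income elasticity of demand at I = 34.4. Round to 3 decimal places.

At I = 34.4: Q = 72.1117.
dQ/dI = 8.97 − 0.474I = -7.33560.
η = (dQ/dI)·(I/Q) = -7.33560 × (34.4/72.1117) = -3.499.

-3.499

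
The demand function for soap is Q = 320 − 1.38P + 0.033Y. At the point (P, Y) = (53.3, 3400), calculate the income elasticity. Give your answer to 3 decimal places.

0.313

At P = 53.3, Y = 3400: Q = 358.646.
Holding P constant, ∂Q/∂Y = 0.033.
η_Y = (∂Q/∂Y)·(Y/Q) = 0.033 × (3400/358.646) = 0.313.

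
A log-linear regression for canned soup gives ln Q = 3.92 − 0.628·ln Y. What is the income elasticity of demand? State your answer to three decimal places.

In a log-linear demand, the coefficient on ln Y is the income elasticity.
So η = -0.628.

-0.628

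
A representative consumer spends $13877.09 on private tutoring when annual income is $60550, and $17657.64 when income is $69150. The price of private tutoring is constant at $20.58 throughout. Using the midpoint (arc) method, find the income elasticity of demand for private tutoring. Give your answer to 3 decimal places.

With a constant price, Q₁ = 13877.09/20.58 = 674.300 and Q₂ = 17657.64/20.58 = 858.000 (equivalently, work directly with expenditure since P cancels).
Midpoint %ΔQ = (17657.64 − 13877.09)/15767.37 = 0.23977; midpoint %ΔI = (69150 − 60550)/64850 = 0.13261.
η = 0.23977 / 0.13261 = 1.808.

1.808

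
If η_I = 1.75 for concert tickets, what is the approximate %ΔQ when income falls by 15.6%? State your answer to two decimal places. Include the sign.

%ΔQ ≈ η × %ΔI = 1.75 × (-15.6%) = -27.30%.

-27.30%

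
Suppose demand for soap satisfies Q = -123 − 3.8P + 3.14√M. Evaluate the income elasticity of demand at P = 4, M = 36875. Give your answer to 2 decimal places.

0.65

At P = 4, M = 36875: Q = 464.770.
Holding P constant, ∂Q/∂M = 3.14/(2√M) = 0.00817586.
η_M = (∂Q/∂M)·(M/Q) = 0.00817586 × (36875/464.770) = 0.65.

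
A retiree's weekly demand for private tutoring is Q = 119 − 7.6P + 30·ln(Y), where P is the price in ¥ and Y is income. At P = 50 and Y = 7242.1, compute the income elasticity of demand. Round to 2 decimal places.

5.33

At P = 50, Y = 7242.1: Q = 5.630.
Holding P constant, ∂Q/∂Y = 30/Y = 0.00414244.
η_Y = (∂Q/∂Y)·(Y/Q) = 0.00414244 × (7242.1/5.630) = 5.33.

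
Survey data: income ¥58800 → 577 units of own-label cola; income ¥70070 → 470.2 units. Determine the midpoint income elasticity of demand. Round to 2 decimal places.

-1.17

ΔQ = 470.2 − 577 = -106.8; midpoint Q̄ = (577 + 470.2)/2 = 523.6.
ΔI = 70070 − 58800 = 11270; midpoint Ī = (58800 + 70070)/2 = 64435.
η = (ΔQ/Q̄) ÷ (ΔI/Ī) = (-106.8/523.6) ÷ (11270/64435) = -1.17.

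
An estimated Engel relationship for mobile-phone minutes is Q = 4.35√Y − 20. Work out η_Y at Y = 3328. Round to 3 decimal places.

0.543

At Y = 3328: Q = 230.946.
dQ/dY = 4.35/(2√Y) = 0.0377023 at this income.
η = (dQ/dY)·(Y/Q) = 0.0377023 × (3328/230.946) = 0.543.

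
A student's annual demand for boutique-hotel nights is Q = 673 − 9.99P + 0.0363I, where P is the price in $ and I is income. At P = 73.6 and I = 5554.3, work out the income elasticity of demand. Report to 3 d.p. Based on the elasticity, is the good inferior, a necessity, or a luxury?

At P = 73.6, I = 5554.3: Q = 139.357.
Holding P constant, ∂Q/∂I = 0.0363.
η_I = (∂Q/∂I)·(I/Q) = 0.0363 × (5554.3/139.357) = 1.447.
Since η > 1, this is a luxury.

1.447 (luxury)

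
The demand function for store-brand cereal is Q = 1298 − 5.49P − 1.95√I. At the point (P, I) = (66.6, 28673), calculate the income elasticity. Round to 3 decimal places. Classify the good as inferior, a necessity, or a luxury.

-0.274 (inferior good)

At P = 66.6, I = 28673: Q = 602.170.
Holding P constant, ∂Q/∂I = -1.95/(2√I) = -0.00575795.
η_I = (∂Q/∂I)·(I/Q) = -0.00575795 × (28673/602.170) = -0.274.
Since η < 0, this is an inferior good.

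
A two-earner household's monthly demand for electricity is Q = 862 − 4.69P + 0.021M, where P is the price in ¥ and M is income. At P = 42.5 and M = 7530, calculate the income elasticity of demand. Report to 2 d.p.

At P = 42.5, M = 7530: Q = 820.805.
Holding P constant, ∂Q/∂M = 0.021.
η_M = (∂Q/∂M)·(M/Q) = 0.021 × (7530/820.805) = 0.19.

0.19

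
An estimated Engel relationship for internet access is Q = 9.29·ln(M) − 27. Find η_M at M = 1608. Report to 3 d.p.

0.223

At M = 1608: Q = 41.586.
dQ/dM = 9.29/M = 0.00577736 at this income.
η = (dQ/dM)·(M/Q) = 0.00577736 × (1608/41.586) = 0.223.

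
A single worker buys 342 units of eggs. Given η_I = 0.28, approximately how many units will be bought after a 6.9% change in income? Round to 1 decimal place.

%ΔQ ≈ η × %ΔI = 0.28 × 6.9% = 1.932%.
New Q ≈ 342 × (1 + 0.01932) = 348.6.

348.6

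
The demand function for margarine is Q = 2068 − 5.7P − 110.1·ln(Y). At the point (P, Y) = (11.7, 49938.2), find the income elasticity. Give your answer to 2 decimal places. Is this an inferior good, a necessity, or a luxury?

-0.14 (inferior good)

At P = 11.7, Y = 49938.2: Q = 810.189.
Holding P constant, ∂Q/∂Y = -110.1/Y = -0.00220473.
η_Y = (∂Q/∂Y)·(Y/Q) = -0.00220473 × (49938.2/810.189) = -0.14.
Since η < 0, this is an inferior good.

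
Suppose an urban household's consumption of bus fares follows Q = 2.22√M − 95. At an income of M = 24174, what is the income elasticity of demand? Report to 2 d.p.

At M = 24174: Q = 250.165.
dQ/dM = 2.22/(2√M) = 0.00713919 at this income.
η = (dQ/dM)·(M/Q) = 0.00713919 × (24174/250.165) = 0.69.

0.69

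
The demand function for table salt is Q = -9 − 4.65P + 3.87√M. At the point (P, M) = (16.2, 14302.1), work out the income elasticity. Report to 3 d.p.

0.611

At P = 16.2, M = 14302.1: Q = 378.489.
Holding P constant, ∂Q/∂M = 3.87/(2√M) = 0.0161801.
η_M = (∂Q/∂M)·(M/Q) = 0.0161801 × (14302.1/378.489) = 0.611.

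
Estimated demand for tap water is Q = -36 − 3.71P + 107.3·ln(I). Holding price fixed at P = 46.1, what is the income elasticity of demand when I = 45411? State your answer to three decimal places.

0.114

At P = 46.1, I = 45411: Q = 943.602.
Holding P constant, ∂Q/∂I = 107.3/I = 0.00236286.
η_I = (∂Q/∂I)·(I/Q) = 0.00236286 × (45411/943.602) = 0.114.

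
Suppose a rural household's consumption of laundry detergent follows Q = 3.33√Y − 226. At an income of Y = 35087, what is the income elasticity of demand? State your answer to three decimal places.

At Y = 35087: Q = 397.760.
dQ/dY = 3.33/(2√Y) = 0.00888876 at this income.
η = (dQ/dY)·(Y/Q) = 0.00888876 × (35087/397.760) = 0.784.

0.784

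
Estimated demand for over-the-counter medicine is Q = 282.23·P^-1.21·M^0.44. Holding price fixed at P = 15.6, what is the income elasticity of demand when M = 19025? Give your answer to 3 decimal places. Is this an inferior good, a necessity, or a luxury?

For a multiplicative demand Q = A·P^α·M^β, the income elasticity is β everywhere.
Here β = 0.44, so η = 0.440.
Since 0 < η < 1, this is a necessity.

0.440 (necessity)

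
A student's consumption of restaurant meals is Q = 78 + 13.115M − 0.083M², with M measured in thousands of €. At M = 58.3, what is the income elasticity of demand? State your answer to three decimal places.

At M = 58.3: Q = 560.4966.
dQ/dM = 13.115 − 0.166M = 3.43720.
η = (dQ/dM)·(M/Q) = 3.43720 × (58.3/560.4966) = 0.358.

0.358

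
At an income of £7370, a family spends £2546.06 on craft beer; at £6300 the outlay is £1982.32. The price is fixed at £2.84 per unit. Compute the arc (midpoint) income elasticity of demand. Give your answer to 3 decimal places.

1.590

With a constant price, Q₁ = 2546.06/2.84 = 896.500 and Q₂ = 1982.32/2.84 = 698.000 (equivalently, work directly with expenditure since P cancels).
Midpoint %ΔQ = (1982.32 − 2546.06)/2264.19 = -0.24898; midpoint %ΔI = (6300 − 7370)/6835 = -0.15655.
η = -0.24898 / -0.15655 = 1.590.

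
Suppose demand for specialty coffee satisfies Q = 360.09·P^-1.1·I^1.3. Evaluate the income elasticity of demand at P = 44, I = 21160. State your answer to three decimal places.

For a multiplicative demand Q = A·P^α·I^β, the income elasticity is β everywhere.
Here β = 1.3, so η = 1.300.

1.300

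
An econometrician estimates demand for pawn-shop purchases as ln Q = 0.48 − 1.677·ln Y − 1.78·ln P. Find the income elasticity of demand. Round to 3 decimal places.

In a log-linear demand, the coefficient on ln Y is the income elasticity.
So η = -1.677.

-1.677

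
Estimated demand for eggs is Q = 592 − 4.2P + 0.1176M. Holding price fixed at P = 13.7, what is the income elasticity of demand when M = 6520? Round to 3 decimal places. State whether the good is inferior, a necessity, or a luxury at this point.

At P = 13.7, M = 6520: Q = 1301.212.
Holding P constant, ∂Q/∂M = 0.1176.
η_M = (∂Q/∂M)·(M/Q) = 0.1176 × (6520/1301.212) = 0.589.
Since 0 < η < 1, this is a necessity.

0.589 (necessity)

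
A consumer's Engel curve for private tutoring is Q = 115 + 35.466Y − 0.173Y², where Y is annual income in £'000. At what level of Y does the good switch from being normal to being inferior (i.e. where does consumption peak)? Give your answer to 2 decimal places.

dQ/dY = 35.466 − 0.346Y.
The good is inferior where dQ/dY < 0. Setting dQ/dY = 0 gives Y = 35.466 / 0.346 = 102.50.

102.50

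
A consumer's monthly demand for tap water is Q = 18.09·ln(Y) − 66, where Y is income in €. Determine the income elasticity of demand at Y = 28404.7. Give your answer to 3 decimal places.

At Y = 28404.7: Q = 119.500.
dQ/dY = 18.09/Y = 0.000636866 at this income.
η = (dQ/dY)·(Y/Q) = 0.000636866 × (28404.7/119.500) = 0.151.

0.151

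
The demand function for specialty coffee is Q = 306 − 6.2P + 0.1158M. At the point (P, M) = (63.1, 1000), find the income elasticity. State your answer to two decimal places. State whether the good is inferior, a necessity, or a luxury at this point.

At P = 63.1, M = 1000: Q = 30.580.
Holding P constant, ∂Q/∂M = 0.1158.
η_M = (∂Q/∂M)·(M/Q) = 0.1158 × (1000/30.580) = 3.79.
Since η > 1, this is a luxury.

3.79 (luxury)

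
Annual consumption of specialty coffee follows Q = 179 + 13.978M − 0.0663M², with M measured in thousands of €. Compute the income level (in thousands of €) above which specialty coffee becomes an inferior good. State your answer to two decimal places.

dQ/dM = 13.978 − 0.1326M.
The good is inferior where dQ/dM < 0. Setting dQ/dM = 0 gives M = 13.978 / 0.1326 = 105.41.

105.41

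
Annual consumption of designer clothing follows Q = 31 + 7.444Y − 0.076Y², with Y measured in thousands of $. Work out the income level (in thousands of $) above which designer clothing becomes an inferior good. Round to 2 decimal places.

48.97

dQ/dY = 7.444 − 0.152Y.
The good is inferior where dQ/dY < 0. Setting dQ/dY = 0 gives Y = 7.444 / 0.152 = 48.97.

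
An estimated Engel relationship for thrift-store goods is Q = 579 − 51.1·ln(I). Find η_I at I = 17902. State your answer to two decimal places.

At I = 17902: Q = 78.595.
dQ/dI = -51.1/I = -0.00285443 at this income.
η = (dQ/dI)·(I/Q) = -0.00285443 × (17902/78.595) = -0.65.

-0.65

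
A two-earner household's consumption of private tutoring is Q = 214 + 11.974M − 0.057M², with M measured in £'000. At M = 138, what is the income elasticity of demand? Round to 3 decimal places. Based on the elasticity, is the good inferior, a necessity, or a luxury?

At M = 138: Q = 780.9040.
dQ/dM = 11.974 − 0.114M = -3.75800.
η = (dQ/dM)·(M/Q) = -3.75800 × (138/780.9040) = -0.664.
η < 0 ⇒ inferior good.

-0.664 (inferior good)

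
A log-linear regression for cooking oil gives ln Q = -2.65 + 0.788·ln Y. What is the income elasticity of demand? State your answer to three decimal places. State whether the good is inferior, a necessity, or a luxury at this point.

0.788 (necessity)

In a log-linear demand, the coefficient on ln Y is the income elasticity.
So η = 0.788.
0 < η < 1 ⇒ necessity.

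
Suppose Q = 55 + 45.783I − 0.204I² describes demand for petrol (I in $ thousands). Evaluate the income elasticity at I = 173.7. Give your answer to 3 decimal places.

At I = 173.7: Q = 1852.4823.
dQ/dI = 45.783 − 0.408I = -25.08660.
η = (dQ/dI)·(I/Q) = -25.08660 × (173.7/1852.4823) = -2.352.

-2.352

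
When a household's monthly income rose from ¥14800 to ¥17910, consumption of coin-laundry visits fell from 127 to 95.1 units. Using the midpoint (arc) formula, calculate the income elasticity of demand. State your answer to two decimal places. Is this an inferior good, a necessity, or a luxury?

-1.51 (inferior good)

ΔQ = 95.1 − 127 = -31.9; midpoint Q̄ = (127 + 95.1)/2 = 111.05.
ΔI = 17910 − 14800 = 3110; midpoint Ī = (14800 + 17910)/2 = 16355.
η = (ΔQ/Q̄) ÷ (ΔI/Ī) = (-31.9/111.05) ÷ (3110/16355) = -1.51.
η < 0 ⇒ inferior good.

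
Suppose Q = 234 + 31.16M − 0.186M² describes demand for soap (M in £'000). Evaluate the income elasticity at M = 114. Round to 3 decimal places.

-0.937

At M = 114: Q = 1368.9840.
dQ/dM = 31.16 − 0.372M = -11.24800.
η = (dQ/dM)·(M/Q) = -11.24800 × (114/1368.9840) = -0.937.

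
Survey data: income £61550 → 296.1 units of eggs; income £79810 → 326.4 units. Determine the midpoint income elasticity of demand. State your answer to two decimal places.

ΔQ = 326.4 − 296.1 = 30.3; midpoint Q̄ = (296.1 + 326.4)/2 = 311.25.
ΔI = 79810 − 61550 = 18260; midpoint Ī = (61550 + 79810)/2 = 70680.
η = (ΔQ/Q̄) ÷ (ΔI/Ī) = (30.3/311.25) ÷ (18260/70680) = 0.38.

0.38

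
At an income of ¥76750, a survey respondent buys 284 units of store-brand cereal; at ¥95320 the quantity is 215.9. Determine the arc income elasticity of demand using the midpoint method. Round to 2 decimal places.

ΔQ = 215.9 − 284 = -68.1; midpoint Q̄ = (284 + 215.9)/2 = 249.95.
ΔI = 95320 − 76750 = 18570; midpoint Ī = (76750 + 95320)/2 = 86035.
η = (ΔQ/Q̄) ÷ (ΔI/Ī) = (-68.1/249.95) ÷ (18570/86035) = -1.26.

-1.26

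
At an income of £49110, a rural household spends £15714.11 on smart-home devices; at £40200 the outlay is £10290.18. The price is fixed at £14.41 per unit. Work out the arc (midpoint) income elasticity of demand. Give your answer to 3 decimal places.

2.091

With a constant price, Q₁ = 15714.11/14.41 = 1090.500 and Q₂ = 10290.18/14.41 = 714.100 (equivalently, work directly with expenditure since P cancels).
Midpoint %ΔQ = (10290.18 − 15714.11)/13002.15 = -0.41716; midpoint %ΔI = (40200 − 49110)/44655 = -0.19953.
η = -0.41716 / -0.19953 = 2.091.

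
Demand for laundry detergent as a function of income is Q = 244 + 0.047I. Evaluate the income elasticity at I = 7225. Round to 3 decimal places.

0.582

At I = 7225: Q = 583.575.
dQ/dI = 0.047.
η = (dQ/dI)·(I/Q) = 0.047 × (7225/583.575) = 0.582.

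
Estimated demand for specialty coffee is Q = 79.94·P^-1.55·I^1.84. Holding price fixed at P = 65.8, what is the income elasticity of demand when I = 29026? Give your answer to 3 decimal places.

1.840

For a multiplicative demand Q = A·P^α·I^β, the income elasticity is β everywhere.
Here β = 1.84, so η = 1.840.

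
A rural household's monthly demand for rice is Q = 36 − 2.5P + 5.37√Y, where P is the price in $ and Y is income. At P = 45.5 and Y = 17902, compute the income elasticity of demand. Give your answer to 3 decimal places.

0.561

At P = 45.5, Y = 17902: Q = 640.747.
Holding P constant, ∂Q/∂Y = 5.37/(2√Y) = 0.0200675.
η_Y = (∂Q/∂Y)·(Y/Q) = 0.0200675 × (17902/640.747) = 0.561.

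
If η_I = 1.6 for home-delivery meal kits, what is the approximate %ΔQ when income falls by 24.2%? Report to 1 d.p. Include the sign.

-38.7%

%ΔQ ≈ η × %ΔI = 1.6 × (-24.2%) = -38.7%.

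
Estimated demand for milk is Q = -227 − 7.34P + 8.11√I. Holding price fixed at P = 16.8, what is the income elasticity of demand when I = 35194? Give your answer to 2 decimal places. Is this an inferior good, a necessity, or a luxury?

0.65 (necessity)

At P = 16.8, I = 35194: Q = 1171.129.
Holding P constant, ∂Q/∂I = 8.11/(2√I) = 0.0216151.
η_I = (∂Q/∂I)·(I/Q) = 0.0216151 × (35194/1171.129) = 0.65.
Since 0 < η < 1, this is a necessity.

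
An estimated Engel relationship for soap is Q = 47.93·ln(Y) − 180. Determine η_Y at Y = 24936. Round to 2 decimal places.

At Y = 24936: Q = 305.247.
dQ/dY = 47.93/Y = 0.00192212 at this income.
η = (dQ/dY)·(Y/Q) = 0.00192212 × (24936/305.247) = 0.16.

0.16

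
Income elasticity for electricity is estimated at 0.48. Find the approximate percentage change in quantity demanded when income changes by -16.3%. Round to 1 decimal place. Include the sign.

-7.8%

%ΔQ ≈ η × %ΔI = 0.48 × (-16.3%) = -7.8%.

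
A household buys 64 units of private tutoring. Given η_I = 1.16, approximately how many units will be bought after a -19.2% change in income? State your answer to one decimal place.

49.7

%ΔQ ≈ η × %ΔI = 1.16 × (-19.2%) = -22.272%.
New Q ≈ 64 × (1 − 0.22272) = 49.7.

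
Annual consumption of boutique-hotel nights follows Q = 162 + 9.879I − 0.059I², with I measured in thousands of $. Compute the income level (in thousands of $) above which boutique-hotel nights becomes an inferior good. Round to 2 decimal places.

83.72

dQ/dI = 9.879 − 0.118I.
The good is inferior where dQ/dI < 0. Setting dQ/dI = 0 gives I = 9.879 / 0.118 = 83.72.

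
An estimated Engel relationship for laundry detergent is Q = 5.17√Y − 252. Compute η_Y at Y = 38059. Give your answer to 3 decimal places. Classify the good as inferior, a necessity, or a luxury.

At Y = 38059: Q = 756.601.
dQ/dY = 5.17/(2√Y) = 0.0132505 at this income.
η = (dQ/dY)·(Y/Q) = 0.0132505 × (38059/756.601) = 0.667.
Since 0 < η < 1, the good is a necessity.

0.667 (necessity)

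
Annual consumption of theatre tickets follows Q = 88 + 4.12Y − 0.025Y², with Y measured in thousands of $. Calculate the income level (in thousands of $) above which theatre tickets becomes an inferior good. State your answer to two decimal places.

82.40

dQ/dY = 4.12 − 0.05Y.
The good is inferior where dQ/dY < 0. Setting dQ/dY = 0 gives Y = 4.12 / 0.05 = 82.40.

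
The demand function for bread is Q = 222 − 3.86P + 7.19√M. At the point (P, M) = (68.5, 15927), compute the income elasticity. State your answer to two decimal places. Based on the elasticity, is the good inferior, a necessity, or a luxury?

At P = 68.5, M = 15927: Q = 864.984.
Holding P constant, ∂Q/∂M = 7.19/(2√M) = 0.028486.
η_M = (∂Q/∂M)·(M/Q) = 0.028486 × (15927/864.984) = 0.52.
Since 0 < η < 1, this is a necessity.

0.52 (necessity)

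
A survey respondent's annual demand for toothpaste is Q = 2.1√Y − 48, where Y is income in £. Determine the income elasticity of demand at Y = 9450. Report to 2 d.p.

0.65

At Y = 9450: Q = 156.143.
dQ/dY = 2.1/(2√Y) = 0.0108012 at this income.
η = (dQ/dY)·(Y/Q) = 0.0108012 × (9450/156.143) = 0.65.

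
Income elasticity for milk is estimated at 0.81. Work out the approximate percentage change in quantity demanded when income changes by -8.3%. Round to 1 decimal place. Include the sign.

-6.7%

%ΔQ ≈ η × %ΔI = 0.81 × (-8.3%) = -6.7%.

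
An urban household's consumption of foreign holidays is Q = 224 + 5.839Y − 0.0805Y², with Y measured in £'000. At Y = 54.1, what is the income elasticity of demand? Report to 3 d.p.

At Y = 54.1: Q = 304.2817.
dQ/dY = 5.839 − 0.161Y = -2.87110.
η = (dQ/dY)·(Y/Q) = -2.87110 × (54.1/304.2817) = -0.510.

-0.510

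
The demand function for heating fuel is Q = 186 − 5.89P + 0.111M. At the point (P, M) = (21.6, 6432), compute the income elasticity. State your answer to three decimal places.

At P = 21.6, M = 6432: Q = 772.728.
Holding P constant, ∂Q/∂M = 0.111.
η_M = (∂Q/∂M)·(M/Q) = 0.111 × (6432/772.728) = 0.924.

0.924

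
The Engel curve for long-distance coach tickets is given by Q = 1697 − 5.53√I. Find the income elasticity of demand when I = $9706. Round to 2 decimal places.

-0.24

At I = 9706: Q = 1152.190.
dQ/dI = -5.53/(2√I) = -0.0280656 at this income.
η = (dQ/dI)·(I/Q) = -0.0280656 × (9706/1152.190) = -0.24.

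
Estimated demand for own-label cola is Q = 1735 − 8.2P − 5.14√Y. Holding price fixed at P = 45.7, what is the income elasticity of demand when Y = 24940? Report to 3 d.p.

-0.740

At P = 45.7, Y = 24940: Q = 548.530.
Holding P constant, ∂Q/∂Y = -5.14/(2√Y) = -0.0162736.
η_Y = (∂Q/∂Y)·(Y/Q) = -0.0162736 × (24940/548.530) = -0.740.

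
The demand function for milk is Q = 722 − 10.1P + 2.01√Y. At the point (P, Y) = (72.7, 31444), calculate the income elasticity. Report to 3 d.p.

At P = 72.7, Y = 31444: Q = 344.152.
Holding P constant, ∂Q/∂Y = 2.01/(2√Y) = 0.00566757.
η_Y = (∂Q/∂Y)·(Y/Q) = 0.00566757 × (31444/344.152) = 0.518.

0.518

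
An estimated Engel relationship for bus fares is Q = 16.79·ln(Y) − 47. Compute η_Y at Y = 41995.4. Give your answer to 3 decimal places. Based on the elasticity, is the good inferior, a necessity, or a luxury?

0.127 (necessity)

At Y = 41995.4: Q = 131.735.
dQ/dY = 16.79/Y = 0.000399806 at this income.
η = (dQ/dY)·(Y/Q) = 0.000399806 × (41995.4/131.735) = 0.127.
Since 0 < η < 1, the good is a necessity.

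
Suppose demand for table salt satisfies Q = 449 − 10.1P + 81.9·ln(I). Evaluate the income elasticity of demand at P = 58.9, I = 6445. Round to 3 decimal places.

At P = 58.9, I = 6445: Q = 572.460.
Holding P constant, ∂Q/∂I = 81.9/I = 0.0127075.
η_I = (∂Q/∂I)·(I/Q) = 0.0127075 × (6445/572.460) = 0.143.

0.143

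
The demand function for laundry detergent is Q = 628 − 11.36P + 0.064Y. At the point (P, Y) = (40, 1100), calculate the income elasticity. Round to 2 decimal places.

0.29

At P = 40, Y = 1100: Q = 244.000.
Holding P constant, ∂Q/∂Y = 0.064.
η_Y = (∂Q/∂Y)·(Y/Q) = 0.064 × (1100/244.000) = 0.29.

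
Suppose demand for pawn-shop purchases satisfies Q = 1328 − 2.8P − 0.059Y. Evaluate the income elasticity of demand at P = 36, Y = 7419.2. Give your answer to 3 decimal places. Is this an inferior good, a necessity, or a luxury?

At P = 36, Y = 7419.2: Q = 789.467.
Holding P constant, ∂Q/∂Y = −0.059.
η_Y = (∂Q/∂Y)·(Y/Q) = -0.059 × (7419.2/789.467) = -0.554.
Since η < 0, this is an inferior good.

-0.554 (inferior good)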